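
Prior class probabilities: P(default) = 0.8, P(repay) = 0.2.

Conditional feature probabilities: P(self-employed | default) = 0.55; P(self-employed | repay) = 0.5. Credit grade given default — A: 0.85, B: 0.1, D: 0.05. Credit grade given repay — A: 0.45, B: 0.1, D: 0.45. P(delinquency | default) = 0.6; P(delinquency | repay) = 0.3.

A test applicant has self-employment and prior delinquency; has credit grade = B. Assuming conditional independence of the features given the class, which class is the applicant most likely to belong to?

default: 0.8 × 0.55 × 0.1 × 0.6 = 0.0264
repay: 0.2 × 0.5 × 0.1 × 0.3 = 0.003
Highest score → default.

default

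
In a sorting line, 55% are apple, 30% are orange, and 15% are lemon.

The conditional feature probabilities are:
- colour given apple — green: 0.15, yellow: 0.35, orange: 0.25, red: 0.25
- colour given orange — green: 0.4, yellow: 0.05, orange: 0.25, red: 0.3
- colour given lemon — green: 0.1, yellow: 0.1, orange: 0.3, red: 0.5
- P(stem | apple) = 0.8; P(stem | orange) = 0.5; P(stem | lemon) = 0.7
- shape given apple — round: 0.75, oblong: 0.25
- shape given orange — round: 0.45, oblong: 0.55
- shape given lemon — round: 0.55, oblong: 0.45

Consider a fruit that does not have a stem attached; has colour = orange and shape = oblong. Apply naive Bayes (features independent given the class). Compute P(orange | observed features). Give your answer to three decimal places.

0.614

apple: 0.55 × 0.25 × (1−0.8) × 0.25 = 0.006875
orange: 0.3 × 0.25 × (1−0.5) × 0.55 = 0.020625
lemon: 0.15 × 0.3 × (1−0.7) × 0.45 = 0.006075
P(orange | x) = 0.020625 / 0.033575 ≈ 0.614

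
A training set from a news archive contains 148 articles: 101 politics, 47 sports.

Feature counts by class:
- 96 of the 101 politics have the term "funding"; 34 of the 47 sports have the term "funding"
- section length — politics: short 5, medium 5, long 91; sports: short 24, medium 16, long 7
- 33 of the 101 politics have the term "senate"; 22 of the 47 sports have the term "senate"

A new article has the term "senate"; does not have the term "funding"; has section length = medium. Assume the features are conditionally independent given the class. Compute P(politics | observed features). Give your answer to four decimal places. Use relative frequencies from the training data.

politics: (101/148) × (5/101) × (5/101) × (33/101) ≈ 0.000546449
sports: (47/148) × (13/47) × (16/47) × (22/47) ≈ 0.0139968
P(politics | x) = 0.000546449 / 0.014543249 ≈ 0.0376

0.0376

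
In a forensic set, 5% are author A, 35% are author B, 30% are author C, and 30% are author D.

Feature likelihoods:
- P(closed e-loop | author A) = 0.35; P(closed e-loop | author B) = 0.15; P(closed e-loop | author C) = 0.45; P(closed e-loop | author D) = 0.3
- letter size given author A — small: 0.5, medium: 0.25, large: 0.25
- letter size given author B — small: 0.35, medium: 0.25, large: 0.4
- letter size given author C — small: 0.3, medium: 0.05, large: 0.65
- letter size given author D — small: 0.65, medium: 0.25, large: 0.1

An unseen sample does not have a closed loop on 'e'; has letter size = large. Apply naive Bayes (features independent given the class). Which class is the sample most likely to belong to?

author B

author A: 0.05 × (1−0.35) × 0.25 = 0.008125
author B: 0.35 × (1−0.15) × 0.4 = 0.119
author C: 0.3 × (1−0.45) × 0.65 = 0.10725
author D: 0.3 × (1−0.3) × 0.1 = 0.021
Highest score → author B.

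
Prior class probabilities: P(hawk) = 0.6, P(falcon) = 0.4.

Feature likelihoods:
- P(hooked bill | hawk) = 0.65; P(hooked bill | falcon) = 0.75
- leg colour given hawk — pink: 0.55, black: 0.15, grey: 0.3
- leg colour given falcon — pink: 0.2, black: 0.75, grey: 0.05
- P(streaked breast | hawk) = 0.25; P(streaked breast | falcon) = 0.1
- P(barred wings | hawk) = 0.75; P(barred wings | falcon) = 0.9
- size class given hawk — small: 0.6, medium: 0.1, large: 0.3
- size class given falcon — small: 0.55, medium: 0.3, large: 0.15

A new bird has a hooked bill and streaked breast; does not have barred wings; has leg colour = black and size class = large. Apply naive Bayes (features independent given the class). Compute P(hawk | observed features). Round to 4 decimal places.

hawk: 0.6 × 0.65 × 0.15 × 0.25 × (1−0.75) × 0.3 = 0.001096875
falcon: 0.4 × 0.75 × 0.75 × 0.1 × (1−0.9) × 0.15 = 0.0003375
P(hawk | x) = 0.001096875 / 0.001434375 ≈ 0.7647

0.7647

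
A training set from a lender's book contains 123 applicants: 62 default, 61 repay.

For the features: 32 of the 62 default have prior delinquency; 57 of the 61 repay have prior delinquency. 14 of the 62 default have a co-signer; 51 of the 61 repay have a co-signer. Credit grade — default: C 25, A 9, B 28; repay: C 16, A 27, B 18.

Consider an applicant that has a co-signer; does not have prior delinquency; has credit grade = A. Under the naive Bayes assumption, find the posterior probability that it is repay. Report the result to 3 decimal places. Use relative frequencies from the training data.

default: (62/123) × (30/62) × (14/62) × (9/62) ≈ 0.00799472
repay: (61/123) × (4/61) × (51/61) × (27/61) ≈ 0.0120345
P(repay | x) = 0.0120345 / 0.02002922 ≈ 0.601

0.601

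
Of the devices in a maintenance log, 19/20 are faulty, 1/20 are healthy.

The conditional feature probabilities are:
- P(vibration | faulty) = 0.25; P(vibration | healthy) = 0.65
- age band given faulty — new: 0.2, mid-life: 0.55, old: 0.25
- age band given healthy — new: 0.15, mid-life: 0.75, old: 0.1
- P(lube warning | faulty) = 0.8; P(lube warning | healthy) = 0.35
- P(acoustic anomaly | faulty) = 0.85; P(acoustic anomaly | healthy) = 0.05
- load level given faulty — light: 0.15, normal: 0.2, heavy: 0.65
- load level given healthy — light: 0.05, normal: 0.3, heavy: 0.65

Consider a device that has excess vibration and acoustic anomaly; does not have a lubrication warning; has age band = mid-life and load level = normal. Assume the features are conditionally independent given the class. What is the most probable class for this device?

faulty: 0.95 × 0.25 × 0.55 × (1−0.8) × 0.85 × 0.2 = 0.00444125
healthy: 0.05 × 0.65 × 0.75 × (1−0.35) × 0.05 × 0.3 = 0.00023765625
Highest score → faulty.

faulty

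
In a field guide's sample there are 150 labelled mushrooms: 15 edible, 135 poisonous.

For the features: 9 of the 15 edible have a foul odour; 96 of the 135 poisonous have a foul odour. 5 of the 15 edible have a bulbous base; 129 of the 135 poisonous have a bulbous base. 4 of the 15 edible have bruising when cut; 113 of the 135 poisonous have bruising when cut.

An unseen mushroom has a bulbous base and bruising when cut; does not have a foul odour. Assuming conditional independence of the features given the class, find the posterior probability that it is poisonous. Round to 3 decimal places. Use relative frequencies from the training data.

0.983

edible: (15/150) × (6/15) × (5/15) × (4/15) ≈ 0.00355556
poisonous: (135/150) × (39/135) × (129/135) × (113/135) ≈ 0.207957
P(poisonous | x) = 0.207957 / 0.21151256 ≈ 0.983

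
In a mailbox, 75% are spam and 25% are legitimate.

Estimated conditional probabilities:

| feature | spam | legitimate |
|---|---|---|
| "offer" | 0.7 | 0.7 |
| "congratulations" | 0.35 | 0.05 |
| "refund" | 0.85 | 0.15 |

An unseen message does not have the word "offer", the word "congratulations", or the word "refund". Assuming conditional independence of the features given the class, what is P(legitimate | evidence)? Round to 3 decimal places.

0.734

spam: 0.75 × (1−0.7) × (1−0.35) × (1−0.85) = 0.0219375
legitimate: 0.25 × (1−0.7) × (1−0.05) × (1−0.15) = 0.0605625
P(legitimate | x) = 0.0605625 / 0.0825 ≈ 0.734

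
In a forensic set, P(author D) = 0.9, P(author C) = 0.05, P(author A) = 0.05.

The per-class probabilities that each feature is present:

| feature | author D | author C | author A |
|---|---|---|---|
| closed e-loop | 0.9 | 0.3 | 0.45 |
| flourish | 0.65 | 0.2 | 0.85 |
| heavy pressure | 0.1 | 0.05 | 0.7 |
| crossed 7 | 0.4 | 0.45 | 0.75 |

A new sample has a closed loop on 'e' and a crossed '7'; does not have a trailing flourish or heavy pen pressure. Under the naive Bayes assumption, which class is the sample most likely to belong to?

author D: 0.9 × 0.9 × (1−0.65) × (1−0.1) × 0.4 = 0.10206
author C: 0.05 × 0.3 × (1−0.2) × (1−0.05) × 0.45 = 0.00513
author A: 0.05 × 0.45 × (1−0.85) × (1−0.7) × 0.75 = 0.000759375
Highest score → author D.

author D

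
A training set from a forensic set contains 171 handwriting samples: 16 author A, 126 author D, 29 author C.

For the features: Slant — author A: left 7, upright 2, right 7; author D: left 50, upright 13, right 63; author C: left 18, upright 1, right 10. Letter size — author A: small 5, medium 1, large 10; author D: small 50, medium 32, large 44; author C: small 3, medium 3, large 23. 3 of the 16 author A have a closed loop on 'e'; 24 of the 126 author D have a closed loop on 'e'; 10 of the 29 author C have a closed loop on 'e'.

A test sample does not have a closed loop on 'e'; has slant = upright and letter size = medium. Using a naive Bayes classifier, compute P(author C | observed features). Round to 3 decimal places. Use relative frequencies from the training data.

0.024

author A: (16/171) × (2/16) × (1/16) × (13/16) ≈ 0.000593933
author D: (126/171) × (13/126) × (32/126) × (102/126) ≈ 0.0156299
author C: (29/171) × (1/29) × (3/29) × (19/29) ≈ 0.000396354
P(author C | x) = 0.000396354 / 0.016620187 ≈ 0.024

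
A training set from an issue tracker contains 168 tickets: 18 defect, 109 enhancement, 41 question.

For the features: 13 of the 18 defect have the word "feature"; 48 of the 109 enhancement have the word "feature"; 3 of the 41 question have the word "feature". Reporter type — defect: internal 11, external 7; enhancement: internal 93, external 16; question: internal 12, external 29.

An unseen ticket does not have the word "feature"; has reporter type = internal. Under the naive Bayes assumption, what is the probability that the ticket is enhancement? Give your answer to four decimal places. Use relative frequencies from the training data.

0.7859

defect: (18/168) × (5/18) × (11/18) ≈ 0.0181878
enhancement: (109/168) × (61/109) × (93/109) ≈ 0.309797
question: (41/168) × (38/41) × (12/41) ≈ 0.0662021
P(enhancement | x) = 0.309797 / 0.3941869 ≈ 0.7859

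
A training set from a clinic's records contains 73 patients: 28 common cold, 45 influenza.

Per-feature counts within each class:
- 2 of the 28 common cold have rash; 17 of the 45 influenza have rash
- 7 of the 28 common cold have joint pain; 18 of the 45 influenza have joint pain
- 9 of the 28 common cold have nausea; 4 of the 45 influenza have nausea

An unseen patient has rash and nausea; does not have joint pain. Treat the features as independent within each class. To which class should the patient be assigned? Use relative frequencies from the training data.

influenza

common cold: (28/73) × (2/28) × (21/28) × (9/28) ≈ 0.0066047
influenza: (45/73) × (17/45) × (27/45) × (4/45) ≈ 0.0124201
Highest score → influenza.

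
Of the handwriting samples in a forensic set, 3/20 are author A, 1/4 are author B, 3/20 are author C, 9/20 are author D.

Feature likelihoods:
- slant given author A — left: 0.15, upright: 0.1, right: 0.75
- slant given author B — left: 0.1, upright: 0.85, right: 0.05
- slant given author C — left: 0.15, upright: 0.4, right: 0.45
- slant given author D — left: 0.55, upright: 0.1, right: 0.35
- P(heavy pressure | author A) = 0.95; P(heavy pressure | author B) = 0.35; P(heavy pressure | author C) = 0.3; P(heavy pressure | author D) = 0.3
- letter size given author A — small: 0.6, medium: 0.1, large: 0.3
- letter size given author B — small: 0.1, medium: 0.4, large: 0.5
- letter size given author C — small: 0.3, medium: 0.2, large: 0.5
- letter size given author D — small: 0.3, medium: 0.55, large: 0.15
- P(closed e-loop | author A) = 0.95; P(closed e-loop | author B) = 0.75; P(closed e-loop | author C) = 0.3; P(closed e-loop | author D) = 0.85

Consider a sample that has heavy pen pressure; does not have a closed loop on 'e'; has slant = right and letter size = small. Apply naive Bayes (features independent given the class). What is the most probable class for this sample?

author C

author A: 0.15 × 0.75 × 0.95 × 0.6 × (1−0.95) = 0.00320625
author B: 0.25 × 0.05 × 0.35 × 0.1 × (1−0.75) = 0.000109375
author C: 0.15 × 0.45 × 0.3 × 0.3 × (1−0.3) = 0.0042525
author D: 0.45 × 0.35 × 0.3 × 0.3 × (1−0.85) = 0.00212625
Highest score → author C.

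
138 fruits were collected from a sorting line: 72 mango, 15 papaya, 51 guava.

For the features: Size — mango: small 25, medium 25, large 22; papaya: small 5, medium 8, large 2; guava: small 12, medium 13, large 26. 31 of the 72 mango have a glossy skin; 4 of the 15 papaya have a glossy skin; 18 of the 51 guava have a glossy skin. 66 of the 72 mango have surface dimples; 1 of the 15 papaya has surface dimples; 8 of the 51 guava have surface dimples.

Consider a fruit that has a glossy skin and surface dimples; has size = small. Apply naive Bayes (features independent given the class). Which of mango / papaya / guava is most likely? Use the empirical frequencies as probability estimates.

mango: (72/138) × (25/72) × (31/72) × (66/72) ≈ 0.0714993
papaya: (15/138) × (5/15) × (4/15) × (1/15) ≈ 0.000644122
guava: (51/138) × (12/51) × (18/51) × (8/51) ≈ 0.0048142
Highest score → mango.

mango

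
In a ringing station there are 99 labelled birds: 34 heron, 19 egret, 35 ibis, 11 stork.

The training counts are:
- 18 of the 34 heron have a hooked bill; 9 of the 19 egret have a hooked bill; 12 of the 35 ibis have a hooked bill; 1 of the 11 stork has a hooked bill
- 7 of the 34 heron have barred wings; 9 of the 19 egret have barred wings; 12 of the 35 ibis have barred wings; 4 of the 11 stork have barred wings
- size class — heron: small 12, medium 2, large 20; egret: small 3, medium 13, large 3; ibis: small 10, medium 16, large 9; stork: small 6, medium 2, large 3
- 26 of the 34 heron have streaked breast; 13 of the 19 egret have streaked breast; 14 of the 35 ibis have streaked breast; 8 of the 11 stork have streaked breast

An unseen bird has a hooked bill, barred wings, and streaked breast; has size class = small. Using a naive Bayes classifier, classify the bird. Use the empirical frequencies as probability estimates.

heron: (34/99) × (18/34) × (7/34) × (12/34) × (26/34) ≈ 0.0101031
egret: (19/99) × (9/19) × (9/19) × (3/19) × (13/19) ≈ 0.00465215
ibis: (35/99) × (12/35) × (12/35) × (10/35) × (14/35) ≈ 0.00474954
stork: (11/99) × (1/11) × (4/11) × (6/11) × (8/11) ≈ 0.0014571
Highest score → heron.

heron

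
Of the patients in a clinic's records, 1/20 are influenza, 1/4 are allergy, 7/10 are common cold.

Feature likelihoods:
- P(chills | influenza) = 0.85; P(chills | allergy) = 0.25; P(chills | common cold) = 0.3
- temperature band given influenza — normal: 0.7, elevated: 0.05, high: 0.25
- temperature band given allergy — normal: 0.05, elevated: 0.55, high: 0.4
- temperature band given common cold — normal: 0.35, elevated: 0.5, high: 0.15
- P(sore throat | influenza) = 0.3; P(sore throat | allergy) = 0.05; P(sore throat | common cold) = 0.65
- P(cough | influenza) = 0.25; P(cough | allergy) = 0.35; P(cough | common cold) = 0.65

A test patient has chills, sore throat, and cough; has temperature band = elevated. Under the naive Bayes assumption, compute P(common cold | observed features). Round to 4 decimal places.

0.9831

influenza: 0.05 × 0.85 × 0.05 × 0.3 × 0.25 = 0.000159375
allergy: 0.25 × 0.25 × 0.55 × 0.05 × 0.35 = 0.0006015625
common cold: 0.7 × 0.3 × 0.5 × 0.65 × 0.65 = 0.0443625
P(common cold | x) = 0.0443625 / 0.0451234375 ≈ 0.9831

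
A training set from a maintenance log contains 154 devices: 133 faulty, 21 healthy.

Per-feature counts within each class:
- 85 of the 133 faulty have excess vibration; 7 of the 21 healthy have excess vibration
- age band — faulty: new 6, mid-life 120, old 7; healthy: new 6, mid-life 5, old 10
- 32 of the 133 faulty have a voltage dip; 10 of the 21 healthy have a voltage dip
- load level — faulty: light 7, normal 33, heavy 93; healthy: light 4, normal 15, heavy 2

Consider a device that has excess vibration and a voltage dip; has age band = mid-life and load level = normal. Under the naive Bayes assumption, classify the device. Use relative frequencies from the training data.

faulty

faulty: (133/154) × (85/133) × (120/133) × (32/133) × (33/133) ≈ 0.0297296
healthy: (21/154) × (7/21) × (5/21) × (10/21) × (15/21) ≈ 0.00368113
Highest score → faulty.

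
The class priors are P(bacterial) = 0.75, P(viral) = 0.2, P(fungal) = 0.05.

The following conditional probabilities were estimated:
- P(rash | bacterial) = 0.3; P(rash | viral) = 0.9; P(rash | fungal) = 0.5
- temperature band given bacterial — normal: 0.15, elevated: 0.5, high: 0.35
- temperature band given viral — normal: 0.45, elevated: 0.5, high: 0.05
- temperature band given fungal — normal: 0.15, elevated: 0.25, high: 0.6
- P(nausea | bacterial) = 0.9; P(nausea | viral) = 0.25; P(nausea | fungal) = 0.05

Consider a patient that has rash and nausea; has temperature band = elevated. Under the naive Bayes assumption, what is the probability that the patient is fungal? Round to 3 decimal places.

bacterial: 0.75 × 0.3 × 0.5 × 0.9 = 0.10125
viral: 0.2 × 0.9 × 0.5 × 0.25 = 0.0225
fungal: 0.05 × 0.5 × 0.25 × 0.05 = 0.0003125
P(fungal | x) = 0.0003125 / 0.1240625 ≈ 0.003

0.003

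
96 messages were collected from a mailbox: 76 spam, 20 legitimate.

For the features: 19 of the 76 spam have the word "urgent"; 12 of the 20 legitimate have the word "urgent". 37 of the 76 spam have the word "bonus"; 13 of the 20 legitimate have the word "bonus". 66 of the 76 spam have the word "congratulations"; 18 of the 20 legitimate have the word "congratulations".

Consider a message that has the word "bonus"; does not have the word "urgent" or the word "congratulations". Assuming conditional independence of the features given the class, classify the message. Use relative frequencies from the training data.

spam

spam: (76/96) × (57/76) × (37/76) × (10/76) ≈ 0.0380345
legitimate: (20/96) × (8/20) × (13/20) × (2/20) ≈ 0.00541667
Highest score → spam.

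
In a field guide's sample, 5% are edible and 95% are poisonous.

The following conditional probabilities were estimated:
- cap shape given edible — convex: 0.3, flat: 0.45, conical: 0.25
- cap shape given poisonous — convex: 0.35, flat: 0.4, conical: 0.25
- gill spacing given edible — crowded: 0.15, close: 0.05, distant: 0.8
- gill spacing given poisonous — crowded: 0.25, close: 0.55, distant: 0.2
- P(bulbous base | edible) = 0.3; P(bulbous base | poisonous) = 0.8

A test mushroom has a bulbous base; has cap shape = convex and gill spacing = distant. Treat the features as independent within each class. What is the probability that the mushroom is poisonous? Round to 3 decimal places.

edible: 0.05 × 0.3 × 0.8 × 0.3 = 0.0036
poisonous: 0.95 × 0.35 × 0.2 × 0.8 = 0.0532
P(poisonous | x) = 0.0532 / 0.0568 ≈ 0.937

0.937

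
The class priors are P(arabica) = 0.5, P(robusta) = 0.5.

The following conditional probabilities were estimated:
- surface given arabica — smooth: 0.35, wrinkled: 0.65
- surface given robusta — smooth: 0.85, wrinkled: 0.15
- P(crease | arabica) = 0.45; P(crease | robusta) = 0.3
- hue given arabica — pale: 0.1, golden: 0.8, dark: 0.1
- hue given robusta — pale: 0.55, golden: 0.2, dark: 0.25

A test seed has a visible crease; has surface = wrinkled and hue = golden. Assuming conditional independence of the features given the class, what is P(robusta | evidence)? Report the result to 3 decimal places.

arabica: 0.5 × 0.65 × 0.45 × 0.8 = 0.117
robusta: 0.5 × 0.15 × 0.3 × 0.2 = 0.0045
P(robusta | x) = 0.0045 / 0.1215 ≈ 0.037

0.037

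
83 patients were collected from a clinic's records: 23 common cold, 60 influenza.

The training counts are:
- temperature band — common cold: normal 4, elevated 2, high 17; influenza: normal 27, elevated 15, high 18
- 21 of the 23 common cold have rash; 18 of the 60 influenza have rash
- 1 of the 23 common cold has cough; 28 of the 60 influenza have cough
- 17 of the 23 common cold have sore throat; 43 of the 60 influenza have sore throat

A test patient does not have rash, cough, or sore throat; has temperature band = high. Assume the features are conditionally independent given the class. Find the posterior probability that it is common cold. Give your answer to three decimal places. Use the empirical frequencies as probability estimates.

0.162

common cold: (23/83) × (17/23) × (2/23) × (22/23) × (6/23) ≈ 0.00444418
influenza: (60/83) × (18/60) × (42/60) × (32/60) × (17/60) ≈ 0.0229398
P(common cold | x) = 0.00444418 / 0.02738398 ≈ 0.162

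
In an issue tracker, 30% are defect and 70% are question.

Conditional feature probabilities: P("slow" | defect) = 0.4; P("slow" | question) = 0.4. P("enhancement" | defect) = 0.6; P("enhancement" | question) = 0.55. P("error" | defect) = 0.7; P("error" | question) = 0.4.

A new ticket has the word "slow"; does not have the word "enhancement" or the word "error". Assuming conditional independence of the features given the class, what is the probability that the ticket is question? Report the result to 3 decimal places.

0.840

defect: 0.3 × 0.4 × (1−0.6) × (1−0.7) = 0.0144
question: 0.7 × 0.4 × (1−0.55) × (1−0.4) = 0.0756
P(question | x) = 0.0756 / 0.09 ≈ 0.840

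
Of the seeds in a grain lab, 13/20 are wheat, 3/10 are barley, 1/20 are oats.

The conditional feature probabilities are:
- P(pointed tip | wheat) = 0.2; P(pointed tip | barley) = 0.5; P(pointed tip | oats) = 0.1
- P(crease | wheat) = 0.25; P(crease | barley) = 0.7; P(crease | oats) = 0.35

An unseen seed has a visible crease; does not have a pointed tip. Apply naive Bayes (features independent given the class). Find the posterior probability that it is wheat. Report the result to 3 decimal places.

wheat: 0.65 × (1−0.2) × 0.25 = 0.13
barley: 0.3 × (1−0.5) × 0.7 = 0.105
oats: 0.05 × (1−0.1) × 0.35 = 0.01575
P(wheat | x) = 0.13 / 0.25075 ≈ 0.518

0.518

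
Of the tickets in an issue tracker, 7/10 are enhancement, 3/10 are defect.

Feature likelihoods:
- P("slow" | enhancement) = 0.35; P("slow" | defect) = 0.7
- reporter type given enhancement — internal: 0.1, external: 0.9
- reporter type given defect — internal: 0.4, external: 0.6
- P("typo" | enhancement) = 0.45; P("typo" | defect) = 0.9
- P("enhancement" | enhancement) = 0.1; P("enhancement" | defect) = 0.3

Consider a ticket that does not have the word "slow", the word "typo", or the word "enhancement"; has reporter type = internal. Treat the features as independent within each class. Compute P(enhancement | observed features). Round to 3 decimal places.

0.899

enhancement: 0.7 × (1−0.35) × 0.1 × (1−0.45) × (1−0.1) = 0.0225225
defect: 0.3 × (1−0.7) × 0.4 × (1−0.9) × (1−0.3) = 0.00252
P(enhancement | x) = 0.0225225 / 0.0250425 ≈ 0.899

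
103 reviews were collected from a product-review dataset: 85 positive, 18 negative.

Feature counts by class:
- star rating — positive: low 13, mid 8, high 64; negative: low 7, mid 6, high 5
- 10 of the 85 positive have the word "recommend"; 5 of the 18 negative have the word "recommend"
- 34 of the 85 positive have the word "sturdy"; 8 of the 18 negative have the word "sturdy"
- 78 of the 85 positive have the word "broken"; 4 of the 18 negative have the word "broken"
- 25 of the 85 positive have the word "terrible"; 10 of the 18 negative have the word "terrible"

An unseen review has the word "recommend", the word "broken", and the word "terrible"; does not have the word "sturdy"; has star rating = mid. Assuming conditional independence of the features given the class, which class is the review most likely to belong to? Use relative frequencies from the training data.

positive

positive: (85/103) × (8/85) × (10/85) × (51/85) × (78/85) × (25/85) ≈ 0.00147973
negative: (18/103) × (6/18) × (5/18) × (10/18) × (4/18) × (10/18) ≈ 0.00110982
Highest score → positive.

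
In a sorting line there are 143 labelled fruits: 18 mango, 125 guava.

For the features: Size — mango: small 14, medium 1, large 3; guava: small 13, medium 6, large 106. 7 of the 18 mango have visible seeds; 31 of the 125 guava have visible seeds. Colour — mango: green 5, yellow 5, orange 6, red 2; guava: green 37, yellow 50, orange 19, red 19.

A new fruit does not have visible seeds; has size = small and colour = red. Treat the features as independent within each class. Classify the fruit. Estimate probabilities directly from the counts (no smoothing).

mango: (18/143) × (14/18) × (11/18) × (2/18) ≈ 0.00664767
guava: (125/143) × (13/125) × (94/125) × (19/125) ≈ 0.0103913
Highest score → guava.

guava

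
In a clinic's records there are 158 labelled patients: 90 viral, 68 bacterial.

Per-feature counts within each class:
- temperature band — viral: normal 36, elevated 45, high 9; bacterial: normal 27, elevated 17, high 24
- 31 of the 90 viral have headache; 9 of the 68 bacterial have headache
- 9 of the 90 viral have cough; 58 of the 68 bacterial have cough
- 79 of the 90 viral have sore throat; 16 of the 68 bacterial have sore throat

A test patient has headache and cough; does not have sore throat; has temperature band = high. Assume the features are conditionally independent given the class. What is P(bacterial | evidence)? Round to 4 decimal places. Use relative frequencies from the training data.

0.9820

viral: (90/158) × (9/90) × (31/90) × (9/90) × (11/90) ≈ 0.000239803
bacterial: (68/158) × (24/68) × (9/68) × (58/68) × (52/68) ≈ 0.013113
P(bacterial | x) = 0.013113 / 0.013352803 ≈ 0.9820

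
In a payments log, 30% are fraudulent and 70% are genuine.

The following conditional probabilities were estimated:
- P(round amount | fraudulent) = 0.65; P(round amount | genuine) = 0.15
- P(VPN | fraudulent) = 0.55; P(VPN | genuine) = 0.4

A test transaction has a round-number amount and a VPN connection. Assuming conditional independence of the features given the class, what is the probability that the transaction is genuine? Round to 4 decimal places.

0.2814

fraudulent: 0.3 × 0.65 × 0.55 = 0.10725
genuine: 0.7 × 0.15 × 0.4 = 0.042
P(genuine | x) = 0.042 / 0.14925 ≈ 0.2814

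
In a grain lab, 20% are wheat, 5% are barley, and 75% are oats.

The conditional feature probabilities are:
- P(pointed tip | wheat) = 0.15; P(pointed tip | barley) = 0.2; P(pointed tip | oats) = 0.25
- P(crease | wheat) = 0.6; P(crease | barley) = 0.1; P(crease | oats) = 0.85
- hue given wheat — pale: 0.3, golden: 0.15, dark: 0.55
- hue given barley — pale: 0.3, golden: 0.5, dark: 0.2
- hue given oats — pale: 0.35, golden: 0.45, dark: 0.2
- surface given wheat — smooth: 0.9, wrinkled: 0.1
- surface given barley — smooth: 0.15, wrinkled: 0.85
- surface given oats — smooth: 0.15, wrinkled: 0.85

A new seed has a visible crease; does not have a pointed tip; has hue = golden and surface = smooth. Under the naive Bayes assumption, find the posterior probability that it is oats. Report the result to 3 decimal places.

0.696

wheat: 0.2 × (1−0.15) × 0.6 × 0.15 × 0.9 = 0.01377
barley: 0.05 × (1−0.2) × 0.1 × 0.5 × 0.15 = 0.0003
oats: 0.75 × (1−0.25) × 0.85 × 0.45 × 0.15 = 0.0322734375
P(oats | x) = 0.0322734375 / 0.0463434375 ≈ 0.696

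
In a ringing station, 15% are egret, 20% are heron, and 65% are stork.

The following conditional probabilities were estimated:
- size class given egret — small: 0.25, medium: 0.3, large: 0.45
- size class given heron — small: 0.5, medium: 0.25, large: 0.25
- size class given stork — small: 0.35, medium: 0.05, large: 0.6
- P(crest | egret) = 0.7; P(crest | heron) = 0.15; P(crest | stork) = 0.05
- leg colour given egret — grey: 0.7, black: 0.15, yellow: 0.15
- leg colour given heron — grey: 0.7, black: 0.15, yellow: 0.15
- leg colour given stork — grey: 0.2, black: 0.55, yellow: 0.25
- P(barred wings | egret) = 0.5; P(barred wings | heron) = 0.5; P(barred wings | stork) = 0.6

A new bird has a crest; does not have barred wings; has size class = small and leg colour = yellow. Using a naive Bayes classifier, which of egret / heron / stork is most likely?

egret

egret: 0.15 × 0.25 × 0.7 × 0.15 × (1−0.5) = 0.00196875
heron: 0.2 × 0.5 × 0.15 × 0.15 × (1−0.5) = 0.001125
stork: 0.65 × 0.35 × 0.05 × 0.25 × (1−0.6) = 0.0011375
Highest score → egret.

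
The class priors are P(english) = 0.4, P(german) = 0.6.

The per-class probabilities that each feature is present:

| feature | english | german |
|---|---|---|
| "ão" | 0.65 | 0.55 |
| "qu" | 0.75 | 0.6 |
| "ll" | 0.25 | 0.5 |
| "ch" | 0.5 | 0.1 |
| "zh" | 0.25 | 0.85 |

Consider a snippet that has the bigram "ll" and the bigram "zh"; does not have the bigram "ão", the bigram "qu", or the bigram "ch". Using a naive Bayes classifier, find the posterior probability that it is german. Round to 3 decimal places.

english: 0.4 × (1−0.65) × (1−0.75) × 0.25 × (1−0.5) × 0.25 = 0.00109375
german: 0.6 × (1−0.55) × (1−0.6) × 0.5 × (1−0.1) × 0.85 = 0.04131
P(german | x) = 0.04131 / 0.04240375 ≈ 0.974

0.974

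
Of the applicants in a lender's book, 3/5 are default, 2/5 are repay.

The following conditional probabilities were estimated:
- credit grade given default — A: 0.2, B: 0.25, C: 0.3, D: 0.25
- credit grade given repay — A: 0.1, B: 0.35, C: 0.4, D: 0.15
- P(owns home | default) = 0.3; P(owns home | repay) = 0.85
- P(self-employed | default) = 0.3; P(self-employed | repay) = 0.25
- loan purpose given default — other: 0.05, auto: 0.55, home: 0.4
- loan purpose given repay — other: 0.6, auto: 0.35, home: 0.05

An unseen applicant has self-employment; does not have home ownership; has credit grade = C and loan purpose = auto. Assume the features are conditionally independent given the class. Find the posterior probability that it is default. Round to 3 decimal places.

0.908

default: 0.6 × 0.3 × (1−0.3) × 0.3 × 0.55 = 0.02079
repay: 0.4 × 0.4 × (1−0.85) × 0.25 × 0.35 = 0.0021
P(default | x) = 0.02079 / 0.02289 ≈ 0.908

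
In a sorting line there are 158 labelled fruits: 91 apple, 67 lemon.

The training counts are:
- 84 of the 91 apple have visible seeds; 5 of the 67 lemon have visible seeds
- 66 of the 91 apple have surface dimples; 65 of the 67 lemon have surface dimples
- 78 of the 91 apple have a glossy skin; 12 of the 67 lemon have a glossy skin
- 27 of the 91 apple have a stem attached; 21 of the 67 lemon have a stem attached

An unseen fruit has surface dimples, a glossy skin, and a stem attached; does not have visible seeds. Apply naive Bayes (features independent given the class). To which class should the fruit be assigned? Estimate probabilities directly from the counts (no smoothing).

apple: (91/158) × (7/91) × (66/91) × (78/91) × (27/91) ≈ 0.00817183
lemon: (67/158) × (62/67) × (65/67) × (12/67) × (21/67) ≈ 0.021371
Highest score → lemon.

lemon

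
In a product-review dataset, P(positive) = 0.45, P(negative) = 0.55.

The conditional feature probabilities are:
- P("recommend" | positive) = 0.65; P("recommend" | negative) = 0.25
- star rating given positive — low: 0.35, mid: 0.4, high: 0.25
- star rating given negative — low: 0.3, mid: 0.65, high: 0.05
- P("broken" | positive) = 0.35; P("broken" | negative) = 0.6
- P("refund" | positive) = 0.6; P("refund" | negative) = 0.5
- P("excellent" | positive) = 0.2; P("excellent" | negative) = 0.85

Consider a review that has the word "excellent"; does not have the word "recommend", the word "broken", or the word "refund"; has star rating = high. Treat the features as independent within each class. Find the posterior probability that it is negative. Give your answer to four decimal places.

positive: 0.45 × (1−0.65) × 0.25 × (1−0.35) × (1−0.6) × 0.2 = 0.0020475
negative: 0.55 × (1−0.25) × 0.05 × (1−0.6) × (1−0.5) × 0.85 = 0.00350625
P(negative | x) = 0.00350625 / 0.00555375 ≈ 0.6313

0.6313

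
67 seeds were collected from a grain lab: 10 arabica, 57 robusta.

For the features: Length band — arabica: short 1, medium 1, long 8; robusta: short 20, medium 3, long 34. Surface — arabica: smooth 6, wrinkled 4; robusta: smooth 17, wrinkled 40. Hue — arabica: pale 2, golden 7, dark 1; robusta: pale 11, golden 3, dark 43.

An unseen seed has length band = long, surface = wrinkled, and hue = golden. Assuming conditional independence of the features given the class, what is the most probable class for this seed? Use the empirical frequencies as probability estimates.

arabica

arabica: (10/67) × (8/10) × (4/10) × (7/10) ≈ 0.0334328
robusta: (57/67) × (34/57) × (40/57) × (3/57) ≈ 0.0187429
Highest score → arabica.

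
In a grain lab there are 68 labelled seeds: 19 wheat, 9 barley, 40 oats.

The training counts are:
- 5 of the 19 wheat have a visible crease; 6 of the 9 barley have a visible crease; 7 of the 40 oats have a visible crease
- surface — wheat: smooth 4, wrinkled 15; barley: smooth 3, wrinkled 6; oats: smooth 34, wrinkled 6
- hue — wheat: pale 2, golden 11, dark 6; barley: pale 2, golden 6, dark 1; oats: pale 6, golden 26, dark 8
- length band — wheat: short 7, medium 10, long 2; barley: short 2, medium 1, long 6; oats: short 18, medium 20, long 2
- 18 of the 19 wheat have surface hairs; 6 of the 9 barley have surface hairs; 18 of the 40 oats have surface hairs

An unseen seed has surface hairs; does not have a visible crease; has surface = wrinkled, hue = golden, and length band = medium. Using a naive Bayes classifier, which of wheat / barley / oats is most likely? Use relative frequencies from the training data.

wheat

wheat: (19/68) × (14/19) × (15/19) × (11/19) × (10/19) × (18/19) ≈ 0.0469203
barley: (9/68) × (3/9) × (6/9) × (6/9) × (1/9) × (6/9) ≈ 0.00145243
oats: (40/68) × (33/40) × (6/40) × (26/40) × (20/40) × (18/40) ≈ 0.0106461
Highest score → wheat.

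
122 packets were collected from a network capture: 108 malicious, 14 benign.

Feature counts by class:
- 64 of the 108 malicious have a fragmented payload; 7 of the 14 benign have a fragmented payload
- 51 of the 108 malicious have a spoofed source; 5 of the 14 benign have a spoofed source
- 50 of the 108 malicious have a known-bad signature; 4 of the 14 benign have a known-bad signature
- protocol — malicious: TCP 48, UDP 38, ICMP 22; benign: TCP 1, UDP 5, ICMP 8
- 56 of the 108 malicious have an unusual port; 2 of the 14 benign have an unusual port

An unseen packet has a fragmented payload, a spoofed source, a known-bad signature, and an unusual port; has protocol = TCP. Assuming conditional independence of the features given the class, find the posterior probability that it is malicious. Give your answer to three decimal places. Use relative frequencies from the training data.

malicious: (108/122) × (64/108) × (51/108) × (50/108) × (48/108) × (56/108) ≈ 0.0264298
benign: (14/122) × (7/14) × (5/14) × (4/14) × (1/14) × (2/14) ≈ 0.0000597429
P(malicious | x) = 0.0264298 / 0.0264895429 ≈ 0.998

0.998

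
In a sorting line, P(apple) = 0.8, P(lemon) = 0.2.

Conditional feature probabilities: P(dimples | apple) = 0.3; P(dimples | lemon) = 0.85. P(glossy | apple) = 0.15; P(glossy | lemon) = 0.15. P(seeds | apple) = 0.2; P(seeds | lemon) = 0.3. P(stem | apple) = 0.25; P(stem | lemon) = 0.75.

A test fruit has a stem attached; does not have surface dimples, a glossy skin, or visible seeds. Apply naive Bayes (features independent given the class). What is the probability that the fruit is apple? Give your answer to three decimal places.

apple: 0.8 × (1−0.3) × (1−0.15) × (1−0.2) × 0.25 = 0.0952
lemon: 0.2 × (1−0.85) × (1−0.15) × (1−0.3) × 0.75 = 0.0133875
P(apple | x) = 0.0952 / 0.1085875 ≈ 0.877

0.877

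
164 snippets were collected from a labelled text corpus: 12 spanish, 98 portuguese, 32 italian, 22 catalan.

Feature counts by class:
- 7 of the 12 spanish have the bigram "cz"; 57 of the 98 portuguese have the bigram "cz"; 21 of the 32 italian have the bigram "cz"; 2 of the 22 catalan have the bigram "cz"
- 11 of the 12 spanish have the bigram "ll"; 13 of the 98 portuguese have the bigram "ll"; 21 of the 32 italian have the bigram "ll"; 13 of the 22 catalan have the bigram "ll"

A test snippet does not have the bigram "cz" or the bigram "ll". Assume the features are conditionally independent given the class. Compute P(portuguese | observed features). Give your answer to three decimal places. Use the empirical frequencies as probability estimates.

0.742

spanish: (12/164) × (5/12) × (1/12) ≈ 0.00254065
portuguese: (98/164) × (41/98) × (85/98) ≈ 0.216837
italian: (32/164) × (11/32) × (11/32) ≈ 0.0230564
catalan: (22/164) × (20/22) × (9/22) ≈ 0.0498891
P(portuguese | x) = 0.216837 / 0.29232315 ≈ 0.742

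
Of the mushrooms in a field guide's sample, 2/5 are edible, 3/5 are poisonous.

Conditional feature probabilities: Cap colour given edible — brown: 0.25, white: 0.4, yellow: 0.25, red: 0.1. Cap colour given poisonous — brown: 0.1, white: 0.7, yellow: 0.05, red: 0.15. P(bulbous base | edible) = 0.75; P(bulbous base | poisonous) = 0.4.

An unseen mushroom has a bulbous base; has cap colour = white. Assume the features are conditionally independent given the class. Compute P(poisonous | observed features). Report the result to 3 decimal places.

edible: 0.4 × 0.4 × 0.75 = 0.12
poisonous: 0.6 × 0.7 × 0.4 = 0.168
P(poisonous | x) = 0.168 / 0.288 ≈ 0.583

0.583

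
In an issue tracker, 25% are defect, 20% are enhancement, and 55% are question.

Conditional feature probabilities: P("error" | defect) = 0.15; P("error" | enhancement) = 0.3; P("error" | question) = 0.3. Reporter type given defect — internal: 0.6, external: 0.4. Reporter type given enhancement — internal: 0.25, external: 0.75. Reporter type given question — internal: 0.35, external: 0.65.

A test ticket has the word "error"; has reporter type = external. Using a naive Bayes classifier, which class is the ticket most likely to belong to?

defect: 0.25 × 0.15 × 0.4 = 0.015
enhancement: 0.2 × 0.3 × 0.75 = 0.045
question: 0.55 × 0.3 × 0.65 = 0.10725
Highest score → question.

question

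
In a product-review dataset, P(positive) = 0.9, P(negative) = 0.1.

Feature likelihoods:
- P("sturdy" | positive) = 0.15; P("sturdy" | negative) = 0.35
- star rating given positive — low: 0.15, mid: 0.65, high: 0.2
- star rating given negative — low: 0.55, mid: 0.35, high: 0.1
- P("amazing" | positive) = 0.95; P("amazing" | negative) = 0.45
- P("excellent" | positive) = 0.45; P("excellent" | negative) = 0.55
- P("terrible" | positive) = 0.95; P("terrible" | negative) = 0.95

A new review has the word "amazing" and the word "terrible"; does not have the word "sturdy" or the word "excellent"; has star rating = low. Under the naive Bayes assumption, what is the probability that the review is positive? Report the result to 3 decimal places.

positive: 0.9 × (1−0.15) × 0.15 × 0.95 × (1−0.45) × 0.95 = 0.05695903125
negative: 0.1 × (1−0.35) × 0.55 × 0.45 × (1−0.55) × 0.95 = 0.00687740625
P(positive | x) = 0.05695903125 / 0.0638364375 ≈ 0.892

0.892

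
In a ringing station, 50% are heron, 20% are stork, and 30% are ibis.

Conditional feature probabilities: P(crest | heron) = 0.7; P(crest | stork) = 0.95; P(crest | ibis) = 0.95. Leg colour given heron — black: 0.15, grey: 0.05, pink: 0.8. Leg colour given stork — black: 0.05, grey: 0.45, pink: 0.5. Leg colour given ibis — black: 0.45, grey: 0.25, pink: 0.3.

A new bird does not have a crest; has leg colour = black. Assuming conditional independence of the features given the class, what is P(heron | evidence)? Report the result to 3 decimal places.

0.756

heron: 0.5 × (1−0.7) × 0.15 = 0.0225
stork: 0.2 × (1−0.95) × 0.05 = 0.0005
ibis: 0.3 × (1−0.95) × 0.45 = 0.00675
P(heron | x) = 0.0225 / 0.02975 ≈ 0.756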